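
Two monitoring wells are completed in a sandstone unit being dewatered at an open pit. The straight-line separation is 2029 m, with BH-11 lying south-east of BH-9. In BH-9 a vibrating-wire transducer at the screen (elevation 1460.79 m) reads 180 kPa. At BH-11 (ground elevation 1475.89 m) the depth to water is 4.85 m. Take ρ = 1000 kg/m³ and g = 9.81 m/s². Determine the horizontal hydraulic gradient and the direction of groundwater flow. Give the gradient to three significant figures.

i ≈ 0.00399; groundwater flows toward the south-east

Pressure head at BH-9: ψ = P/(ρg) = 180×1000 / (1000 × 9.81) = 18.35 m.
Total head at BH-9: h = z + ψ = 1460.79 + 18.35 = 1479.14 m.
Total head at BH-11: h = 1475.89 − 4.85 = 1471.04 m.
Head difference: h(BH-9) − h(BH-11) = 1479.14 − 1471.04 = 8.10 m.
Hydraulic gradient: i = |Δh| / L = 8.10 / 2029 = 0.00399.
Flow is from higher to lower head: from BH-9 toward BH-11, i.e. toward the south-east.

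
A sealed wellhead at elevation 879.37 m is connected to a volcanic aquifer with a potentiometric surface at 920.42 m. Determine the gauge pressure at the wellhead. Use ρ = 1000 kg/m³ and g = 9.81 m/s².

P ≈ 403 kPa

Head above the cap: Δh = 920.42 − 879.37 = 41.05 m.
P = ρgΔh = 1000 × 9.81 × 41.05 = 402700 Pa ≈ 403 kPa.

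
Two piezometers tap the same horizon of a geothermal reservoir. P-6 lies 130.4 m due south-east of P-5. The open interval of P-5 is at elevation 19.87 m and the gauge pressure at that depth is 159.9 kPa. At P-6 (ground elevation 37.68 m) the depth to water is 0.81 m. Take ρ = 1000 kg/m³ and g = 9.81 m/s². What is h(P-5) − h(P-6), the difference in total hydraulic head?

Pressure head at P-5: ψ = P/(ρg) = 159.9×1000 / (1000 × 9.81) = 16.30 m.
Total head at P-5: h = z + ψ = 19.87 + 16.30 = 36.17 m.
Total head at P-6: h = 37.68 − 0.81 = 36.87 m.
Head difference: h(P-5) − h(P-6) = 36.17 − 36.87 = -0.70 m.

Δh ≈ -0.70 m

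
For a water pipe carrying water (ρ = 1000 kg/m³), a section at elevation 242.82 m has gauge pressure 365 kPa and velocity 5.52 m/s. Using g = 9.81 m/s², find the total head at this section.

Pressure head ψ = P/(ρg) = 365×1000 / (1000 × 9.81) = 37.21 m.
Velocity head = v²/(2g) = 5.52² / (2 × 9.81) = 1.553 m.
h = z + ψ + v²/(2g) = 242.82 + 37.21 + 1.553 = 281.58 m.

h ≈ 281.58 m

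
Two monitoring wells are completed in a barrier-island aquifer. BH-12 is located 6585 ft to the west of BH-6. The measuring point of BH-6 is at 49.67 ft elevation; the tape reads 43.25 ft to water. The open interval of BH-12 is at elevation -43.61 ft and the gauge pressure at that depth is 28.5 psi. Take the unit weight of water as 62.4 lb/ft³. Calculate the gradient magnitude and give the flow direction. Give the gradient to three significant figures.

Total head at BH-6: h = 49.67 − 43.25 = 6.42 ft.
Pressure head at BH-12: ψ = 144·P/γ = 144 × 28.5 / 62.4 = 65.77 ft.
Total head at BH-12: h = z + ψ = -43.61 + 65.77 = 22.16 ft.
Head difference: h(BH-6) − h(BH-12) = 6.42 − 22.16 = -15.74 ft.
Hydraulic gradient: i = |Δh| / L = 15.74 / 6585 = 0.00239.
Flow is from higher to lower head: from BH-12 toward BH-6, i.e. toward the east.

i ≈ 0.00239; groundwater flows toward the east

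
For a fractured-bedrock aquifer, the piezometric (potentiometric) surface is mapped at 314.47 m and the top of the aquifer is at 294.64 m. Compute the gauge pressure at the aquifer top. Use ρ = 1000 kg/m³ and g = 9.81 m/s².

Pressure head at the aquifer top: ψ = h − z = 314.47 − 294.64 = 19.83 m.
P = ρgψ = 1000 × 9.81 × 19.83 = 194532 Pa ≈ 195 kPa.

P ≈ 195 kPa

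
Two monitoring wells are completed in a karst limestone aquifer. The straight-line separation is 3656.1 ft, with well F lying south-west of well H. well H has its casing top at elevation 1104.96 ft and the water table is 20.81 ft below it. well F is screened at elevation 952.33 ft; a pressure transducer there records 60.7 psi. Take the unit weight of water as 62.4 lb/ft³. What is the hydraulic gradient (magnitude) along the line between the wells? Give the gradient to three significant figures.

Total head at well H: h = 1104.96 − 20.81 = 1084.15 ft.
Pressure head at well F: ψ = 144·P/γ = 144 × 60.7 / 62.4 = 140.08 ft.
Total head at well F: h = z + ψ = 952.33 + 140.08 = 1092.41 ft.
Head difference: h(well H) − h(well F) = 1084.15 − 1092.41 = -8.26 ft.
Hydraulic gradient: i = |Δh| / L = 8.26 / 3656.1 = 0.00226.

i ≈ 0.00226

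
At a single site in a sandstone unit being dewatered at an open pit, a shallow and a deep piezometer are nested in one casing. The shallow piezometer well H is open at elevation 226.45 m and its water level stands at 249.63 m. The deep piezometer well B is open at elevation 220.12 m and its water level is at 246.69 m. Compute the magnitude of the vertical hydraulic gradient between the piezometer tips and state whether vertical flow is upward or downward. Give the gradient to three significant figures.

Total head at well H: h = 249.63 m (water level in the standpipe).
Total head at well B: h = 246.69 m.
Δh = h(well H) − h(well B) = 249.63 − 246.69 = 2.94 m.
Vertical separation Δz = 226.45 − 220.12 = 6.33 m.
|i_v| = |Δh| / Δz = 2.94 / 6.33 = 0.464.
Head is higher in the shallow piezometer, so vertical flow is downward (recharge condition).

|i_v| ≈ 0.464; vertical flow is downward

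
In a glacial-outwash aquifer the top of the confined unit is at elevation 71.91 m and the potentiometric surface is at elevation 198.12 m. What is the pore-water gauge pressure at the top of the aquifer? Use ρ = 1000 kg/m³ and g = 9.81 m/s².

Pressure head at the aquifer top: ψ = h − z = 198.12 − 71.91 = 126.21 m.
P = ρgψ = 1000 × 9.81 × 126.21 = 1238120 Pa ≈ 1240 kPa.

P ≈ 1240 kPa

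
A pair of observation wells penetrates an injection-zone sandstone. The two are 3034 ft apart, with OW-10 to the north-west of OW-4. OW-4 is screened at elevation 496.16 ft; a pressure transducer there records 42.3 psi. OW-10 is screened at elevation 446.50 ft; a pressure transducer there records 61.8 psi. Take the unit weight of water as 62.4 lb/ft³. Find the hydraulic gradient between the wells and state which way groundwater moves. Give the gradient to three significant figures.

i ≈ 0.00154; groundwater flows toward the north-west

Pressure head at OW-4: ψ = 144·P/γ = 144 × 42.3 / 62.4 = 97.62 ft.
Total head at OW-4: h = z + ψ = 496.16 + 97.62 = 593.78 ft.
Pressure head at OW-10: ψ = 144·P/γ = 144 × 61.8 / 62.4 = 142.62 ft.
Total head at OW-10: h = z + ψ = 446.50 + 142.62 = 589.12 ft.
Head difference: h(OW-4) − h(OW-10) = 593.78 − 589.12 = 4.66 ft.
Hydraulic gradient: i = |Δh| / L = 4.66 / 3034 = 0.00154.
Flow is from higher to lower head: from OW-4 toward OW-10, i.e. toward the north-west.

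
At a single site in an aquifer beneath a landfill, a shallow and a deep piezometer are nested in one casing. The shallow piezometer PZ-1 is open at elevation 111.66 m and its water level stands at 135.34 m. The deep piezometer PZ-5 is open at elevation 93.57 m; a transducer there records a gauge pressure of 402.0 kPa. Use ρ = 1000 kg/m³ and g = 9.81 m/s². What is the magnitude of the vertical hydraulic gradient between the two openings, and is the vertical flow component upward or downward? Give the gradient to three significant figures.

|i_v| ≈ 0.0437; vertical flow is downward

Total head at PZ-1: h = 135.34 m (water level in the standpipe).
Pressure head at PZ-5: ψ = P/(ρg) = 402.0×1000 / (1000 × 9.81) = 40.98 m.
Total head at PZ-5: h = z + ψ = 93.57 + 40.98 = 134.55 m.
Δh = h(PZ-1) − h(PZ-5) = 135.34 − 134.55 = 0.79 m.
Vertical separation Δz = 111.66 − 93.57 = 18.09 m.
|i_v| = |Δh| / Δz = 0.79 / 18.09 = 0.0437.
Head is higher in the shallow piezometer, so vertical flow is downward (recharge condition).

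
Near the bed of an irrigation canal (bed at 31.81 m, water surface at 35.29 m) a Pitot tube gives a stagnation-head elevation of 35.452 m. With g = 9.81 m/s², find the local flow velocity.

v ≈ 1.78 m/s

Near the bed, under hydrostatic conditions, the piezometric head (z + ψ) equals the free-surface elevation, 35.29 m.
Velocity head = total − piezometric = 35.452 − 35.29 = 0.162 m.
v = √(2g·h_v) = √(2 × 9.81 × 0.162) = 1.78 m/s.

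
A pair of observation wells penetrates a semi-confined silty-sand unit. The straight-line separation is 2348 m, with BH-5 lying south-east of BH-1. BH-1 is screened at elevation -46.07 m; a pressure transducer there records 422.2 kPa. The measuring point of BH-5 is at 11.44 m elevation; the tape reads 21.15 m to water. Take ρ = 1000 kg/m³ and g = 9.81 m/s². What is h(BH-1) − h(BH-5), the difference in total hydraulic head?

Δh ≈ 6.68 m

Pressure head at BH-1: ψ = P/(ρg) = 422.2×1000 / (1000 × 9.81) = 43.04 m.
Total head at BH-1: h = z + ψ = -46.07 + 43.04 = -3.03 m.
Total head at BH-5: h = 11.44 − 21.15 = -9.71 m.
Head difference: h(BH-1) − h(BH-5) = -3.03 − (-9.71) = 6.68 m.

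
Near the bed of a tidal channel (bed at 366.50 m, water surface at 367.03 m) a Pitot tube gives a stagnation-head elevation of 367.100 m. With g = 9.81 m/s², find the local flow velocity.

v ≈ 1.17 m/s

Near the bed, under hydrostatic conditions, the piezometric head (z + ψ) equals the free-surface elevation, 367.03 m.
Velocity head = total − piezometric = 367.100 − 367.03 = 0.070 m.
v = √(2g·h_v) = √(2 × 9.81 × 0.070) = 1.17 m/s.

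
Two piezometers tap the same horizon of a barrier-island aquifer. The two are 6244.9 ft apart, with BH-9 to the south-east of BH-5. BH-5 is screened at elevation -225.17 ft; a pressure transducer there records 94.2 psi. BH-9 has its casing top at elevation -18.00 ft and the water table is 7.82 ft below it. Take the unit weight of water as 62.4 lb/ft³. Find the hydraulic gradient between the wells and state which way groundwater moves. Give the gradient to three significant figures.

i ≈ 0.00289; groundwater flows toward the south-east

Pressure head at BH-5: ψ = 144·P/γ = 144 × 94.2 / 62.4 = 217.38 ft.
Total head at BH-5: h = z + ψ = -225.17 + 217.38 = -7.79 ft.
Total head at BH-9: h = -18.00 − 7.82 = -25.82 ft.
Head difference: h(BH-5) − h(BH-9) = -7.79 − (-25.82) = 18.03 ft.
Hydraulic gradient: i = |Δh| / L = 18.03 / 6244.9 = 0.00289.
Flow is from higher to lower head: from BH-5 toward BH-9, i.e. toward the south-east.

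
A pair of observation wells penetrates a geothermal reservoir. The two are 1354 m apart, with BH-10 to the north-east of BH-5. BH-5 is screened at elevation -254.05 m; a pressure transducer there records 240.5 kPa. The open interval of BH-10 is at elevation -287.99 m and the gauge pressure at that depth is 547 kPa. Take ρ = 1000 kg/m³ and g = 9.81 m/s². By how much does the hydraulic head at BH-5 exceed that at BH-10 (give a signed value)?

Δh ≈ 2.70 m

Pressure head at BH-5: ψ = P/(ρg) = 240.5×1000 / (1000 × 9.81) = 24.52 m.
Total head at BH-5: h = z + ψ = -254.05 + 24.52 = -229.53 m.
Pressure head at BH-10: ψ = P/(ρg) = 547×1000 / (1000 × 9.81) = 55.76 m.
Total head at BH-10: h = z + ψ = -287.99 + 55.76 = -232.23 m.
Head difference: h(BH-5) − h(BH-10) = -229.53 − (-232.23) = 2.70 m.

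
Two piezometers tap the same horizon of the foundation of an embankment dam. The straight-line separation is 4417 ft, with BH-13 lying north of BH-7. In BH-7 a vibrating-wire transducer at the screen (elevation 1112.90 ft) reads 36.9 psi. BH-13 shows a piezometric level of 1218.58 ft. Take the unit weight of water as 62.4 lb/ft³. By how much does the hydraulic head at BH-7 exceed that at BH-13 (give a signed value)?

Δh ≈ -20.53 ft

Pressure head at BH-7: ψ = 144·P/γ = 144 × 36.9 / 62.4 = 85.15 ft.
Total head at BH-7: h = z + ψ = 1112.90 + 85.15 = 1198.05 ft.
Total head at BH-13: h = 1218.58 ft (water level in the piezometer is the total head).
Head difference: h(BH-7) − h(BH-13) = 1198.05 − 1218.58 = -20.53 ft.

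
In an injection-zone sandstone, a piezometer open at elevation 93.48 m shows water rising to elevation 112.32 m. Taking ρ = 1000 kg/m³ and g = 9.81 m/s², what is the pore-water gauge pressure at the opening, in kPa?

Pressure head ψ = h − z = 112.32 − 93.48 = 18.84 m.
P = ρgψ = 1000 × 9.81 × 18.84 = 184820 Pa ≈ 185 kPa.

P ≈ 185 kPa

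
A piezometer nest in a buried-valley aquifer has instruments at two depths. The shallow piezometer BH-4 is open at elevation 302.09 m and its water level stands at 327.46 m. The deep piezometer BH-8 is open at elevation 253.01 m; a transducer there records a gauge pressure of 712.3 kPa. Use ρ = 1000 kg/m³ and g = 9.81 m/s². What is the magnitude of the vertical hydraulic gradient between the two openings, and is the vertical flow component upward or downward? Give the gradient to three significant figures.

Total head at BH-4: h = 327.46 m (water level in the standpipe).
Pressure head at BH-8: ψ = P/(ρg) = 712.3×1000 / (1000 × 9.81) = 72.61 m.
Total head at BH-8: h = z + ψ = 253.01 + 72.61 = 325.62 m.
Δh = h(BH-4) − h(BH-8) = 327.46 − 325.62 = 1.84 m.
Vertical separation Δz = 302.09 − 253.01 = 49.08 m.
|i_v| = |Δh| / Δz = 1.84 / 49.08 = 0.0375.
Head is higher in the shallow piezometer, so vertical flow is downward (recharge condition).

|i_v| ≈ 0.0375; vertical flow is downward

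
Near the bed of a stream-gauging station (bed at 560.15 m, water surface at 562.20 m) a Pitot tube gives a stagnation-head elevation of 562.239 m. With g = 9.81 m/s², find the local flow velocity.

Near the bed, under hydrostatic conditions, the piezometric head (z + ψ) equals the free-surface elevation, 562.20 m.
Velocity head = total − piezometric = 562.239 − 562.20 = 0.039 m.
v = √(2g·h_v) = √(2 × 9.81 × 0.039) = 0.875 m/s.

v ≈ 0.875 m/s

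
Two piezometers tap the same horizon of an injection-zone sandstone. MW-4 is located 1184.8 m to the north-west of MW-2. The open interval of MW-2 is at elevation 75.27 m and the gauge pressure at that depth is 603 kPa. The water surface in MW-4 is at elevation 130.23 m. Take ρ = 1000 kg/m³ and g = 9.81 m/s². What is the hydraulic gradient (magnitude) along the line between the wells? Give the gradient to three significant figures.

i ≈ 0.00549

Pressure head at MW-2: ψ = P/(ρg) = 603×1000 / (1000 × 9.81) = 61.47 m.
Total head at MW-2: h = z + ψ = 75.27 + 61.47 = 136.74 m.
Total head at MW-4: h = 130.23 m (water level in the piezometer is the total head).
Head difference: h(MW-2) − h(MW-4) = 136.74 − 130.23 = 6.51 m.
Hydraulic gradient: i = |Δh| / L = 6.51 / 1184.8 = 0.00549.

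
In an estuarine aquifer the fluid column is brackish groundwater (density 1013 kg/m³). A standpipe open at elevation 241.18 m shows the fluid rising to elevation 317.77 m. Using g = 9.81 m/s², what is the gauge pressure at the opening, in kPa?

Pressure head ψ = h − z = 317.77 − 241.18 = 76.59 m.
P = ρgψ = 1013 × 9.81 × 76.59 = 761115 Pa ≈ 761 kPa.

P ≈ 761 kPa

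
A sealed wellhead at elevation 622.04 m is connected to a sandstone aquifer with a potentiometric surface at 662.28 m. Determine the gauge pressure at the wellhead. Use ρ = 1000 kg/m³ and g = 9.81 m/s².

P ≈ 395 kPa

Head above the cap: Δh = 662.28 − 622.04 = 40.24 m.
P = ρgΔh = 1000 × 9.81 × 40.24 = 394754 Pa ≈ 395 kPa.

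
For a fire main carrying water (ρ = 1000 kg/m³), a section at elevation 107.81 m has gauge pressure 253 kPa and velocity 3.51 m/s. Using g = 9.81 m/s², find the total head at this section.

Pressure head ψ = P/(ρg) = 253×1000 / (1000 × 9.81) = 25.79 m.
Velocity head = v²/(2g) = 3.51² / (2 × 9.81) = 0.628 m.
h = z + ψ + v²/(2g) = 107.81 + 25.79 + 0.628 = 134.23 m.

h ≈ 134.23 m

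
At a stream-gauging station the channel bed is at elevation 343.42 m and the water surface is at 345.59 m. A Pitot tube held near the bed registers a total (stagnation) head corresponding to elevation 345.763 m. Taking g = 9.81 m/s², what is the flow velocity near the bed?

v ≈ 1.84 m/s

Near the bed, under hydrostatic conditions, the piezometric head (z + ψ) equals the free-surface elevation, 345.59 m.
Velocity head = total − piezometric = 345.763 − 345.59 = 0.173 m.
v = √(2g·h_v) = √(2 × 9.81 × 0.173) = 1.84 m/s.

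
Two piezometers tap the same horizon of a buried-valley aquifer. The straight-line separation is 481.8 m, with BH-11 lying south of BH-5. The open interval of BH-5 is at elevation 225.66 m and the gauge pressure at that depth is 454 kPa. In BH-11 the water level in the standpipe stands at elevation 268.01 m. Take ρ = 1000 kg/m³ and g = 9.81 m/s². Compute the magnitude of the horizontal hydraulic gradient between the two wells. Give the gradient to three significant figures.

i ≈ 0.00816

Pressure head at BH-5: ψ = P/(ρg) = 454×1000 / (1000 × 9.81) = 46.28 m.
Total head at BH-5: h = z + ψ = 225.66 + 46.28 = 271.94 m.
Total head at BH-11: h = 268.01 m (water level in the piezometer is the total head).
Head difference: h(BH-5) − h(BH-11) = 271.94 − 268.01 = 3.93 m.
Hydraulic gradient: i = |Δh| / L = 3.93 / 481.8 = 0.00816.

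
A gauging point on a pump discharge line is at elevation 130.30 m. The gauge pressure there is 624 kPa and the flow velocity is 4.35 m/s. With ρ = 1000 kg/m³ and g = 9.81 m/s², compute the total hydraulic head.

Pressure head ψ = P/(ρg) = 624×1000 / (1000 × 9.81) = 63.61 m.
Velocity head = v²/(2g) = 4.35² / (2 × 9.81) = 0.964 m.
h = z + ψ + v²/(2g) = 130.30 + 63.61 + 0.964 = 194.87 m.

h ≈ 194.87 m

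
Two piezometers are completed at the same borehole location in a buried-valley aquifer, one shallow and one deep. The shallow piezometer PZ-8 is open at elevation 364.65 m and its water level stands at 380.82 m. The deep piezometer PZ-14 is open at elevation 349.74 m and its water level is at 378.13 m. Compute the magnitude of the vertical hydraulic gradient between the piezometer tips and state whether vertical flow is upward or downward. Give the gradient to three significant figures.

|i_v| ≈ 0.180; vertical flow is downward

Total head at PZ-8: h = 380.82 m (water level in the standpipe).
Total head at PZ-14: h = 378.13 m.
Δh = h(PZ-8) − h(PZ-14) = 380.82 − 378.13 = 2.69 m.
Vertical separation Δz = 364.65 − 349.74 = 14.91 m.
|i_v| = |Δh| / Δz = 2.69 / 14.91 = 0.180.
Head is higher in the shallow piezometer, so vertical flow is downward (recharge condition).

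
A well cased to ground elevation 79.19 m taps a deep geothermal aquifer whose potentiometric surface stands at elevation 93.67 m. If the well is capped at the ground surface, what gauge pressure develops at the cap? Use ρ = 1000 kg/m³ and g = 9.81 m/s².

Head above the cap: Δh = 93.67 − 79.19 = 14.48 m.
P = ρgΔh = 1000 × 9.81 × 14.48 = 142049 Pa ≈ 142 kPa.

P ≈ 142 kPa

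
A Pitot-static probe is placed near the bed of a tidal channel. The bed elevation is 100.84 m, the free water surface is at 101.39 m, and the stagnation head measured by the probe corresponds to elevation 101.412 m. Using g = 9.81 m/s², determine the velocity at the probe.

v ≈ 0.657 m/s

Near the bed, under hydrostatic conditions, the piezometric head (z + ψ) equals the free-surface elevation, 101.39 m.
Velocity head = total − piezometric = 101.412 − 101.39 = 0.022 m.
v = √(2g·h_v) = √(2 × 9.81 × 0.022) = 0.657 m/s.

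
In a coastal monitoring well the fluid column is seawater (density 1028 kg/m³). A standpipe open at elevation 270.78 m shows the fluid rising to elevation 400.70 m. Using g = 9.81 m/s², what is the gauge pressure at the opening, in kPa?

Pressure head ψ = h − z = 400.70 − 270.78 = 129.92 m.
P = ρgψ = 1028 × 9.81 × 129.92 = 1310202 Pa ≈ 1310 kPa.

P ≈ 1310 kPa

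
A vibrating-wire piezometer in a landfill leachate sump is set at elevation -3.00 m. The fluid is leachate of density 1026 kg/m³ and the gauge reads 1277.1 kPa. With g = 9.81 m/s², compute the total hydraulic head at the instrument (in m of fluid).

ψ = P/(ρg) = 1277.1×1000 / (1026 × 9.81) = 126.88 m.
h = z + ψ = -3.00 + 126.88 = 123.88 m.

h ≈ 123.88 m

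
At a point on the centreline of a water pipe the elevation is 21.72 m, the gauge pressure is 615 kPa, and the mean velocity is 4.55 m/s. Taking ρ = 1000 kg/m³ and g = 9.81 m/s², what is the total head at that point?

Pressure head ψ = P/(ρg) = 615×1000 / (1000 × 9.81) = 62.69 m.
Velocity head = v²/(2g) = 4.55² / (2 × 9.81) = 1.055 m.
h = z + ψ + v²/(2g) = 21.72 + 62.69 + 1.055 = 85.47 m.

h ≈ 85.47 m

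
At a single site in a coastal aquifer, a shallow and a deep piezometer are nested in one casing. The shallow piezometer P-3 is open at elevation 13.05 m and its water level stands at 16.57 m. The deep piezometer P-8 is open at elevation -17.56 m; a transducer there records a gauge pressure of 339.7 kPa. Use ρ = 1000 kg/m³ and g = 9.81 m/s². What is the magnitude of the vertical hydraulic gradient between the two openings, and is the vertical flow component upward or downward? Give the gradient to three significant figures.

Total head at P-3: h = 16.57 m (water level in the standpipe).
Pressure head at P-8: ψ = P/(ρg) = 339.7×1000 / (1000 × 9.81) = 34.63 m.
Total head at P-8: h = z + ψ = -17.56 + 34.63 = 17.07 m.
Δh = h(P-3) − h(P-8) = 16.57 − 17.07 = -0.50 m.
Vertical separation Δz = 13.05 − (-17.56) = 30.61 m.
|i_v| = |Δh| / Δz = 0.50 / 30.61 = 0.0163.
Head is higher in the deep piezometer, so vertical flow is upward (discharge condition).

|i_v| ≈ 0.0163; vertical flow is upward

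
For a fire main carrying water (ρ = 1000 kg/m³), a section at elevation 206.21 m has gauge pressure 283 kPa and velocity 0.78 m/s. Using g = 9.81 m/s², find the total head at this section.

h ≈ 235.09 m

Pressure head ψ = P/(ρg) = 283×1000 / (1000 × 9.81) = 28.85 m.
Velocity head = v²/(2g) = 0.78² / (2 × 9.81) = 0.031 m.
h = z + ψ + v²/(2g) = 206.21 + 28.85 + 0.031 = 235.09 m.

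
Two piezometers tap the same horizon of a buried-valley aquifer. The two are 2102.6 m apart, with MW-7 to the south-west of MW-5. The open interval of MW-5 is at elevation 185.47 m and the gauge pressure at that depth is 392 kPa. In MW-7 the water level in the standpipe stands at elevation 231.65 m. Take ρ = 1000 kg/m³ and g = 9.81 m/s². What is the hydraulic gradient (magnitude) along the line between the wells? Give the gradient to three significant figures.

Pressure head at MW-5: ψ = P/(ρg) = 392×1000 / (1000 × 9.81) = 39.96 m.
Total head at MW-5: h = z + ψ = 185.47 + 39.96 = 225.43 m.
Total head at MW-7: h = 231.65 m (water level in the piezometer is the total head).
Head difference: h(MW-5) − h(MW-7) = 225.43 − 231.65 = -6.22 m.
Hydraulic gradient: i = |Δh| / L = 6.22 / 2102.6 = 0.00296.

i ≈ 0.00296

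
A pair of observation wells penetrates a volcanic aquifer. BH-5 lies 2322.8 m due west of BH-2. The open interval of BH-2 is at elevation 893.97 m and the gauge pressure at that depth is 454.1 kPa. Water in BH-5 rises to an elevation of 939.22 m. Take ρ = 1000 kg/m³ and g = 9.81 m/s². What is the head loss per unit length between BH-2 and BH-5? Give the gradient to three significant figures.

Pressure head at BH-2: ψ = P/(ρg) = 454.1×1000 / (1000 × 9.81) = 46.29 m.
Total head at BH-2: h = z + ψ = 893.97 + 46.29 = 940.26 m.
Total head at BH-5: h = 939.22 m (water level in the piezometer is the total head).
Head difference: h(BH-2) − h(BH-5) = 940.26 − 939.22 = 1.04 m.
Hydraulic gradient: i = |Δh| / L = 1.04 / 2322.8 = 0.000448.

i ≈ 0.000448 m/m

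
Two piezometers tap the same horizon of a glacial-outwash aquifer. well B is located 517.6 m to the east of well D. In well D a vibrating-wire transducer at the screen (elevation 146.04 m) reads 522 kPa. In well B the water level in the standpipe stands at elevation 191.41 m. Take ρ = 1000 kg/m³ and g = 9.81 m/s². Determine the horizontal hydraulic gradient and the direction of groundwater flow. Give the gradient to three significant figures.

i ≈ 0.0151; groundwater flows toward the east

Pressure head at well D: ψ = P/(ρg) = 522×1000 / (1000 × 9.81) = 53.21 m.
Total head at well D: h = z + ψ = 146.04 + 53.21 = 199.25 m.
Total head at well B: h = 191.41 m (water level in the piezometer is the total head).
Head difference: h(well D) − h(well B) = 199.25 − 191.41 = 7.84 m.
Hydraulic gradient: i = |Δh| / L = 7.84 / 517.6 = 0.0151.
Flow is from higher to lower head: from well D toward well B, i.e. toward the east.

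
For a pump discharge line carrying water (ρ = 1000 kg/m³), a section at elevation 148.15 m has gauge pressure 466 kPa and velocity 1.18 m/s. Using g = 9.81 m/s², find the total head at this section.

Pressure head ψ = P/(ρg) = 466×1000 / (1000 × 9.81) = 47.50 m.
Velocity head = v²/(2g) = 1.18² / (2 × 9.81) = 0.071 m.
h = z + ψ + v²/(2g) = 148.15 + 47.50 + 0.071 = 195.72 m.

h ≈ 195.72 m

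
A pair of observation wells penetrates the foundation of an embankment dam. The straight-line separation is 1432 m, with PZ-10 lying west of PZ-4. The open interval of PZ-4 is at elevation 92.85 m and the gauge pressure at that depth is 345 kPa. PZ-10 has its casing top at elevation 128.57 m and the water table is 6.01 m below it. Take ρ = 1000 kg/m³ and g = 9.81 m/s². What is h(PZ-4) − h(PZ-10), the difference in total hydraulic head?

Pressure head at PZ-4: ψ = P/(ρg) = 345×1000 / (1000 × 9.81) = 35.17 m.
Total head at PZ-4: h = z + ψ = 92.85 + 35.17 = 128.02 m.
Total head at PZ-10: h = 128.57 − 6.01 = 122.56 m.
Head difference: h(PZ-4) − h(PZ-10) = 128.02 − 122.56 = 5.46 m.

Δh ≈ 5.46 m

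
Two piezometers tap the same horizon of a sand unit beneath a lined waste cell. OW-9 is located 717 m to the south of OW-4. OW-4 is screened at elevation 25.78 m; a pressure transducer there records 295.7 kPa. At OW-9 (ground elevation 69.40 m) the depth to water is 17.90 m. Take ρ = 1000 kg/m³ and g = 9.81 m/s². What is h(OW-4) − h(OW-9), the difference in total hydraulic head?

Δh ≈ 4.42 m

Pressure head at OW-4: ψ = P/(ρg) = 295.7×1000 / (1000 × 9.81) = 30.14 m.
Total head at OW-4: h = z + ψ = 25.78 + 30.14 = 55.92 m.
Total head at OW-9: h = 69.40 − 17.90 = 51.50 m.
Head difference: h(OW-4) − h(OW-9) = 55.92 − 51.50 = 4.42 m.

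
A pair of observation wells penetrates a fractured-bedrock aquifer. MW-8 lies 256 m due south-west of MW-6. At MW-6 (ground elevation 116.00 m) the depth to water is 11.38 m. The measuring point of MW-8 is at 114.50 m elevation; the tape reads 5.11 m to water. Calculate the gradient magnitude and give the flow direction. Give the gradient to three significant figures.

Total head at MW-6: h = 116.00 − 11.38 = 104.62 m.
Total head at MW-8: h = 114.50 − 5.11 = 109.39 m.
Head difference: h(MW-6) − h(MW-8) = 104.62 − 109.39 = -4.77 m.
Hydraulic gradient: i = |Δh| / L = 4.77 / 256 = 0.0186.
Flow is from higher to lower head: from MW-8 toward MW-6, i.e. toward the north-east.

i ≈ 0.0186; groundwater flows toward the north-east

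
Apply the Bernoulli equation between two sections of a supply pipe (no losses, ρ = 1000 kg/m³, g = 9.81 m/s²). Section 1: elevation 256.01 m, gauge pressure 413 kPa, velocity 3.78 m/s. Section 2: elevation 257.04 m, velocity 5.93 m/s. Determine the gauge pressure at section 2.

P₂ ≈ 392 kPa

Pressure head at 1: ψ₁ = P₁/(ρg) = 413×1000 / (1000 × 9.81) = 42.10 m.
Velocity heads: v₁²/2g = 3.78²/19.62 = 0.728 m; v₂²/2g = 5.93²/19.62 = 1.792 m.
Total head H = z₁ + ψ₁ + v₁²/2g = 256.01 + 42.10 + 0.728 = 298.84 m.
ψ₂ = H − z₂ − v₂²/2g = 298.84 − 257.04 − 1.792 = 40.01 m.
P₂ = ρgψ₂ = 1000 × 9.81 × 40.01 ≈ 392 kPa.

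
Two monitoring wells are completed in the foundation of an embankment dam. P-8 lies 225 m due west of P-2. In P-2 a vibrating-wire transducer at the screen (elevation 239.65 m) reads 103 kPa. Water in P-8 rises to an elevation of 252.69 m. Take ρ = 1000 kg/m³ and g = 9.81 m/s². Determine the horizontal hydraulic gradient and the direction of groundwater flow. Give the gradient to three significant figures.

i ≈ 0.0113; groundwater flows toward the east

Pressure head at P-2: ψ = P/(ρg) = 103×1000 / (1000 × 9.81) = 10.50 m.
Total head at P-2: h = z + ψ = 239.65 + 10.50 = 250.15 m.
Total head at P-8: h = 252.69 m (water level in the piezometer is the total head).
Head difference: h(P-2) − h(P-8) = 250.15 − 252.69 = -2.54 m.
Hydraulic gradient: i = |Δh| / L = 2.54 / 225 = 0.0113.
Flow is from higher to lower head: from P-8 toward P-2, i.e. toward the east.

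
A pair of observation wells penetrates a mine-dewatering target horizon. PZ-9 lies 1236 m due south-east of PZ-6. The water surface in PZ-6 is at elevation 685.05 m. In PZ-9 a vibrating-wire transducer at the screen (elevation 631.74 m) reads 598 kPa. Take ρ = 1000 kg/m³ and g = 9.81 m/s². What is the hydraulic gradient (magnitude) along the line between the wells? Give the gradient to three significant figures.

i ≈ 0.00619

Total head at PZ-6: h = 685.05 m (water level in the piezometer is the total head).
Pressure head at PZ-9: ψ = P/(ρg) = 598×1000 / (1000 × 9.81) = 60.96 m.
Total head at PZ-9: h = z + ψ = 631.74 + 60.96 = 692.70 m.
Head difference: h(PZ-6) − h(PZ-9) = 685.05 − 692.70 = -7.65 m.
Hydraulic gradient: i = |Δh| / L = 7.65 / 1236 = 0.00619.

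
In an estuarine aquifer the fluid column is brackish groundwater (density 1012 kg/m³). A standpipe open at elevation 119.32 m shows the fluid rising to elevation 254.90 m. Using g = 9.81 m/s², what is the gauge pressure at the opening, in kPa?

Pressure head ψ = h − z = 254.90 − 119.32 = 135.58 m.
P = ρgψ = 1012 × 9.81 × 135.58 = 1346000 Pa ≈ 1350 kPa.

P ≈ 1350 kPa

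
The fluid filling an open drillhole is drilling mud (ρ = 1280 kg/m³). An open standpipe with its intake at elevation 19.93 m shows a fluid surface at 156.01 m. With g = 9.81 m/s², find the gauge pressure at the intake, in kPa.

Pressure head ψ = h − z = 156.01 − 19.93 = 136.08 m.
P = ρgψ = 1280 × 9.81 × 136.08 = 1708729 Pa ≈ 1710 kPa.

P ≈ 1710 kPa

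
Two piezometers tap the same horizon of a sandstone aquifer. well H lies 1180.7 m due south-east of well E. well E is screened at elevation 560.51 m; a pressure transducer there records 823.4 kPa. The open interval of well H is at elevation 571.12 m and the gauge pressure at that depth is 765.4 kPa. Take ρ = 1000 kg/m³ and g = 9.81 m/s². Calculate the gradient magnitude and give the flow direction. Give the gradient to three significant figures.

Pressure head at well E: ψ = P/(ρg) = 823.4×1000 / (1000 × 9.81) = 83.93 m.
Total head at well E: h = z + ψ = 560.51 + 83.93 = 644.44 m.
Pressure head at well H: ψ = P/(ρg) = 765.4×1000 / (1000 × 9.81) = 78.02 m.
Total head at well H: h = z + ψ = 571.12 + 78.02 = 649.14 m.
Head difference: h(well E) − h(well H) = 644.44 − 649.14 = -4.70 m.
Hydraulic gradient: i = |Δh| / L = 4.70 / 1180.7 = 0.00398.
Flow is from higher to lower head: from well H toward well E, i.e. toward the north-west.

i ≈ 0.00398; groundwater flows toward the north-west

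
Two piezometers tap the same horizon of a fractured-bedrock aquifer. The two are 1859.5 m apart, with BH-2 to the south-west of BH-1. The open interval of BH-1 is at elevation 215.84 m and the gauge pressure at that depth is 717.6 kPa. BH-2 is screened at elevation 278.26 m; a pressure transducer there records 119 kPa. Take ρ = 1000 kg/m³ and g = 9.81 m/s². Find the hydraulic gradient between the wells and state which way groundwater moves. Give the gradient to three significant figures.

Pressure head at BH-1: ψ = P/(ρg) = 717.6×1000 / (1000 × 9.81) = 73.15 m.
Total head at BH-1: h = z + ψ = 215.84 + 73.15 = 288.99 m.
Pressure head at BH-2: ψ = P/(ρg) = 119×1000 / (1000 × 9.81) = 12.13 m.
Total head at BH-2: h = z + ψ = 278.26 + 12.13 = 290.39 m.
Head difference: h(BH-1) − h(BH-2) = 288.99 − 290.39 = -1.40 m.
Hydraulic gradient: i = |Δh| / L = 1.40 / 1859.5 = 0.000753.
Flow is from higher to lower head: from BH-2 toward BH-1, i.e. toward the north-east.

i ≈ 0.000753; groundwater flows toward the north-east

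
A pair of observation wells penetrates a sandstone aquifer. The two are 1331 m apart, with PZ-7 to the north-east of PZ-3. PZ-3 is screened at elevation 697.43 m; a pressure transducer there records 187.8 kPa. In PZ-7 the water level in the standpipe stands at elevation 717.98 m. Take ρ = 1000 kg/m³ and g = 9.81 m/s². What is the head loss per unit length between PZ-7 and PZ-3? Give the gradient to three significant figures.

i ≈ 0.00106 m/m

Pressure head at PZ-3: ψ = P/(ρg) = 187.8×1000 / (1000 × 9.81) = 19.14 m.
Total head at PZ-3: h = z + ψ = 697.43 + 19.14 = 716.57 m.
Total head at PZ-7: h = 717.98 m (water level in the piezometer is the total head).
Head difference: h(PZ-3) − h(PZ-7) = 716.57 − 717.98 = -1.41 m.
Hydraulic gradient: i = |Δh| / L = 1.41 / 1331 = 0.00106.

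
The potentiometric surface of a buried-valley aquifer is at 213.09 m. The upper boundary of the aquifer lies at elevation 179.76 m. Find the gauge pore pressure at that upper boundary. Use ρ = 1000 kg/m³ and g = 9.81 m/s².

P ≈ 327 kPa

Pressure head at the aquifer top: ψ = h − z = 213.09 − 179.76 = 33.33 m.
P = ρgψ = 1000 × 9.81 × 33.33 = 326967 Pa ≈ 327 kPa.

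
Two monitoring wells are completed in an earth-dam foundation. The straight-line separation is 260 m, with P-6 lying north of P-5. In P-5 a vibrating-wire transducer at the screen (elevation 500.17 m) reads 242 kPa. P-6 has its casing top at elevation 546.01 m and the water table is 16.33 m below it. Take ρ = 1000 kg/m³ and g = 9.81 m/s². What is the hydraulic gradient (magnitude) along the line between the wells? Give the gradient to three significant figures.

i ≈ 0.0186

Pressure head at P-5: ψ = P/(ρg) = 242×1000 / (1000 × 9.81) = 24.67 m.
Total head at P-5: h = z + ψ = 500.17 + 24.67 = 524.84 m.
Total head at P-6: h = 546.01 − 16.33 = 529.68 m.
Head difference: h(P-5) − h(P-6) = 524.84 − 529.68 = -4.84 m.
Hydraulic gradient: i = |Δh| / L = 4.84 / 260 = 0.0186.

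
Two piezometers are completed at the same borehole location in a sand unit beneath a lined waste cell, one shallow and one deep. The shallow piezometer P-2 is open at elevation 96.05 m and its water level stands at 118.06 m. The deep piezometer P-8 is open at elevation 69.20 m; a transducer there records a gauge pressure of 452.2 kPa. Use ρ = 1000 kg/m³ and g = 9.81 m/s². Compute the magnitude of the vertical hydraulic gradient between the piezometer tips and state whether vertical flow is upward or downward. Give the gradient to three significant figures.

Total head at P-2: h = 118.06 m (water level in the standpipe).
Pressure head at P-8: ψ = P/(ρg) = 452.2×1000 / (1000 × 9.81) = 46.10 m.
Total head at P-8: h = z + ψ = 69.20 + 46.10 = 115.30 m.
Δh = h(P-2) − h(P-8) = 118.06 − 115.30 = 2.76 m.
Vertical separation Δz = 96.05 − 69.20 = 26.85 m.
|i_v| = |Δh| / Δz = 2.76 / 26.85 = 0.103.
Head is higher in the shallow piezometer, so vertical flow is downward (recharge condition).

|i_v| ≈ 0.103; vertical flow is downward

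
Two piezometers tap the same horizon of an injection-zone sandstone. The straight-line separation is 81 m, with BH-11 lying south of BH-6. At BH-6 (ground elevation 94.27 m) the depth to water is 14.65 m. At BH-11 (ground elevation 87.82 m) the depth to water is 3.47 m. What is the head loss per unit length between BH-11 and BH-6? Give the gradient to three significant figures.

Total head at BH-6: h = 94.27 − 14.65 = 79.62 m.
Total head at BH-11: h = 87.82 − 3.47 = 84.35 m.
Head difference: h(BH-6) − h(BH-11) = 79.62 − 84.35 = -4.73 m.
Hydraulic gradient: i = |Δh| / L = 4.73 / 81 = 0.0584.

i ≈ 0.0584 m/m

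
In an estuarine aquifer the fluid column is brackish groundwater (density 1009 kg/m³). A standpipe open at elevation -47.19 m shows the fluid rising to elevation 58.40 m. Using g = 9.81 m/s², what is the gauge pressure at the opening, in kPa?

Pressure head ψ = h − z = 58.40 − (-47.19) = 105.59 m.
P = ρgψ = 1009 × 9.81 × 105.59 = 1045160 Pa ≈ 1050 kPa.

P ≈ 1050 kPa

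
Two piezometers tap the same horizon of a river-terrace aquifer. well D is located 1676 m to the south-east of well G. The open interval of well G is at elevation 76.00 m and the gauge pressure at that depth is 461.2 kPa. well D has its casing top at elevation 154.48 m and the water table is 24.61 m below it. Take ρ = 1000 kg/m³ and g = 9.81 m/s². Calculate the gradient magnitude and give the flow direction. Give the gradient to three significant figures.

Pressure head at well G: ψ = P/(ρg) = 461.2×1000 / (1000 × 9.81) = 47.01 m.
Total head at well G: h = z + ψ = 76.00 + 47.01 = 123.01 m.
Total head at well D: h = 154.48 − 24.61 = 129.87 m.
Head difference: h(well G) − h(well D) = 123.01 − 129.87 = -6.86 m.
Hydraulic gradient: i = |Δh| / L = 6.86 / 1676 = 0.00409.
Flow is from higher to lower head: from well D toward well G, i.e. toward the north-west.

i ≈ 0.00409; groundwater flows toward the north-west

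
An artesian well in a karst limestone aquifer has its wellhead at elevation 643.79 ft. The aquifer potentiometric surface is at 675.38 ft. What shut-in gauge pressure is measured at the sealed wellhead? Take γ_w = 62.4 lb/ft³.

P ≈ 13.7 psi

Head above the cap: Δh = 675.38 − 643.79 = 31.59 ft.
P = γΔh/144 = 62.4 × 31.59 / 144 = 13.7 psi.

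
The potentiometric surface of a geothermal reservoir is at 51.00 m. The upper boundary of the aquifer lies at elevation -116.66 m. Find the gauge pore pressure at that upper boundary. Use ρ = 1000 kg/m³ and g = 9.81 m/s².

P ≈ 1640 kPa

Pressure head at the aquifer top: ψ = h − z = 51.00 − (-116.66) = 167.66 m.
P = ρgψ = 1000 × 9.81 × 167.66 = 1644745 Pa ≈ 1640 kPa.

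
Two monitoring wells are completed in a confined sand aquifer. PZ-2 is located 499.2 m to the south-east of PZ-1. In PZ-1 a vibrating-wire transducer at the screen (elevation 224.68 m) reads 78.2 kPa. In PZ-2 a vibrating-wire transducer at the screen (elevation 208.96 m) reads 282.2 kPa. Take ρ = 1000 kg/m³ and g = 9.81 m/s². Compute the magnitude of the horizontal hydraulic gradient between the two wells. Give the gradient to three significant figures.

i ≈ 0.0102

Pressure head at PZ-1: ψ = P/(ρg) = 78.2×1000 / (1000 × 9.81) = 7.97 m.
Total head at PZ-1: h = z + ψ = 224.68 + 7.97 = 232.65 m.
Pressure head at PZ-2: ψ = P/(ρg) = 282.2×1000 / (1000 × 9.81) = 28.77 m.
Total head at PZ-2: h = z + ψ = 208.96 + 28.77 = 237.73 m.
Head difference: h(PZ-1) − h(PZ-2) = 232.65 − 237.73 = -5.08 m.
Hydraulic gradient: i = |Δh| / L = 5.08 / 499.2 = 0.0102.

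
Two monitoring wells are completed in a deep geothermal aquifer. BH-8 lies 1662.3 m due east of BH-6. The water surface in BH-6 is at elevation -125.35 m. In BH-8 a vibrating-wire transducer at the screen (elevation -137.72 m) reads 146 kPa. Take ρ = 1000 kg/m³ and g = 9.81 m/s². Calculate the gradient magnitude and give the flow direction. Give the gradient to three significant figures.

Total head at BH-6: h = -125.35 m (water level in the piezometer is the total head).
Pressure head at BH-8: ψ = P/(ρg) = 146×1000 / (1000 × 9.81) = 14.88 m.
Total head at BH-8: h = z + ψ = -137.72 + 14.88 = -122.84 m.
Head difference: h(BH-6) − h(BH-8) = -125.35 − (-122.84) = -2.51 m.
Hydraulic gradient: i = |Δh| / L = 2.51 / 1662.3 = 0.00151.
Flow is from higher to lower head: from BH-8 toward BH-6, i.e. toward the west.

i ≈ 0.00151; groundwater flows toward the west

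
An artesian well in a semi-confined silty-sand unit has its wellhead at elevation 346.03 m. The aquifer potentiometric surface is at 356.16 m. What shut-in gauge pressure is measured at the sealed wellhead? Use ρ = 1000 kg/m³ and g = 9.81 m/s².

P ≈ 99.4 kPa

Head above the cap: Δh = 356.16 − 346.03 = 10.13 m.
P = ρgΔh = 1000 × 9.81 × 10.13 = 99375 Pa ≈ 99.4 kPa.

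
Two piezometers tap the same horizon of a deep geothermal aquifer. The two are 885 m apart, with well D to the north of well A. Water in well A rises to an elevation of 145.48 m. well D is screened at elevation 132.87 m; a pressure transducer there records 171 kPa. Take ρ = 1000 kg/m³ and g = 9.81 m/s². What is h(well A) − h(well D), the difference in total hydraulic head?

Δh ≈ -4.82 m

Total head at well A: h = 145.48 m (water level in the piezometer is the total head).
Pressure head at well D: ψ = P/(ρg) = 171×1000 / (1000 × 9.81) = 17.43 m.
Total head at well D: h = z + ψ = 132.87 + 17.43 = 150.30 m.
Head difference: h(well A) − h(well D) = 145.48 − 150.30 = -4.82 m.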